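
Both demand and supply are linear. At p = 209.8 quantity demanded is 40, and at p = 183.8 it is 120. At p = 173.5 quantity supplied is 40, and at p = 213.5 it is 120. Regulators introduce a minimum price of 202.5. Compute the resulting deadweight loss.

Demand slope = (183.8 − 209.8)/(120 − 40) = −0.325, so p = 222.8 − 0.325q.
Supply slope = (213.5 − 173.5)/(120 − 40) = 0.5, so p = 153.5 + 0.5q.
Competitive equilibrium: 222.8 − 0.325q = 153.5 + 0.5q → q* = 84, p* = 195.5.
At the floor p = 202.5, quantity demanded = (222.8 − 202.5)/0.325 = 62.4615.
Sellers' marginal cost at q' = 62.4615: 153.5 + 0.5·62.4615 = 184.7308.
Δq = 84 − 62.4615 = 21.5385; wedge = 202.5 − 184.7308 = 17.7692.
The triangle = ½ × 21.5385 × 17.7692 = 191.36.

191.36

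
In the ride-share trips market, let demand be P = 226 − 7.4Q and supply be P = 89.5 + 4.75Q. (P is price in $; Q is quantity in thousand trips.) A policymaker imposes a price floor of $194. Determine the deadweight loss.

$290.09 thousand

Competitive equilibrium: 226 − 7.4Q = 89.5 + 4.75Q → Q* = 11.2346, P* = 142.8642.
At the floor P = 194, quantity demanded = (226 − 194)/7.4 = 4.3243.
Sellers' marginal cost at Q' = 4.3243: 89.5 + 4.75·4.3243 = 110.0404.
ΔQ = 11.2346 − 4.3243 = 6.9103; wedge = 194 − 110.0404 = 83.9596.
DWL = ½ × 6.9103 × 83.9596 = $290.09 thousand.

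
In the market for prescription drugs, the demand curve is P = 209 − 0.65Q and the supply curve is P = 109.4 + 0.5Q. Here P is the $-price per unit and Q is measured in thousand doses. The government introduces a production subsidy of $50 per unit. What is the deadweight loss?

$1086.96 thousand

Competitive equilibrium: 209 − 0.65Q = 109.4 + 0.5Q → Q* = 86.6087, P* = 152.7043.
The subsidy lowers effective supply by 50: P = 59.4 + 0.5Q.
New quantity: 209 − 0.65Q = 59.4 + 0.5Q → Q' = 130.087.
Overproduction ΔQ = 130.087 − 86.6087 = 43.4783; wedge = subsidy = 50.
The triangle = ½ × 43.4783 × 50 = $1086.96 thousand.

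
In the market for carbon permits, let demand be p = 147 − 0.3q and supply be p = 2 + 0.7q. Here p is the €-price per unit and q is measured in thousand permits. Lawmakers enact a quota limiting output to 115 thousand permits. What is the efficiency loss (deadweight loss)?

Competitive equilibrium: 147 − 0.3q = 2 + 0.7q → q* = 145, p* = 103.5.
At q = 115: demand price = 147 − 0.3·115 = 112.5; supply price = 2 + 0.7·115 = 82.5.
Δq = 145 − 115 = 30; wedge = 112.5 − 82.5 = 30.
DWL = ½ × 30 × 30 = €450 thousand.

€450 thousand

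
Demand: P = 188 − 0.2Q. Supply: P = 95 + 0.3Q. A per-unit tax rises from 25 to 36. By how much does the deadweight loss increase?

671

Competitive equilibrium: 188 − 0.2Q = 95 + 0.3Q → Q* = 186, P* = 150.8.
For a per-unit tax t: ΔQ = t/0.5, so DWL = ½·t·(t/0.5) = t²/1.
At t = 25: DWL = 625. At t = 36: DWL = 1296.
Increase = 1296 − 625 = 671.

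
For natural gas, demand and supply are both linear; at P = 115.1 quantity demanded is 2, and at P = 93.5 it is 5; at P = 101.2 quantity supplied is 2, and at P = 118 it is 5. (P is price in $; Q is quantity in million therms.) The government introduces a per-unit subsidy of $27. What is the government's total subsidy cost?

Demand slope = (93.5 − 115.1)/(5 − 2) = −7.2, so P = 129.5 − 7.2Q.
Supply slope = (118 − 101.2)/(5 − 2) = 5.6, so P = 90 + 5.6Q.
Competitive equilibrium: 129.5 − 7.2Q = 90 + 5.6Q → Q* = 3.0859, P* = 107.2813.
The subsidy lowers effective supply by 27: P = 63 + 5.6Q.
New quantity: 129.5 − 7.2Q = 63 + 5.6Q → Q' = 5.1953.
Total subsidy cost = 27 × 5.1953 = $140.27 million.

$140.27 million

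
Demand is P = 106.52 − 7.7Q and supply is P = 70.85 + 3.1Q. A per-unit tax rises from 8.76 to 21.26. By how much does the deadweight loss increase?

Competitive equilibrium: 106.52 − 7.7Q = 70.85 + 3.1Q → Q* = 3.3028, P* = 81.0886.
For a per-unit tax t: ΔQ = t/10.8, so DWL = ½·t·(t/10.8) = t²/21.6.
At t = 8.76: DWL = 3.553. At t = 21.26: DWL = 20.925.
Increase = 20.925 − 3.553 = 17.37.

17.37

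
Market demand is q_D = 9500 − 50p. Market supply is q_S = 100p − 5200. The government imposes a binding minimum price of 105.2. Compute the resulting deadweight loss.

1944

In inverse form: demand p = 190 − 0.02q, supply p = 52 + 0.01q.
Competitive equilibrium: 190 − 0.02q = 52 + 0.01q → q* = 4600, p* = 98.
At the floor p = 105.2, quantity demanded = (190 − 105.2)/0.02 = 4240.
Sellers' marginal cost at q' = 4240: 52 + 0.01·4240 = 94.4.
Δq = 4600 − 4240 = 360; wedge = 105.2 − 94.4 = 10.8.
DWL = ½ × 360 × 10.8 = 1944.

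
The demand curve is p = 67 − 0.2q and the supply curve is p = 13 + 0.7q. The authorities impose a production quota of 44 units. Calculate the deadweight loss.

115.20

Competitive equilibrium: 67 − 0.2q = 13 + 0.7q → q* = 60, p* = 55.
At q = 44: demand price = 67 − 0.2·44 = 58.2; supply price = 13 + 0.7·44 = 43.8.
Δq = 60 − 44 = 16; wedge = 58.2 − 43.8 = 14.4.
DWL = ½ × 16 × 14.4 = 115.20.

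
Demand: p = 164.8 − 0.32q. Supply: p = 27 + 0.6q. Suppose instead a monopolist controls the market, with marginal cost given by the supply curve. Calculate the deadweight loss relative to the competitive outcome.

Competitive equilibrium: 164.8 − 0.32q = 27 + 0.6q → q* = 149.7826, p* = 116.8696.
Marginal revenue: MR = 164.8 − 0.64q. Set MR = MC: 164.8 − 0.64q = 27 + 0.6q → q_m = 111.129.
Price p_m = 164.8 − 0.32·111.129 = 129.2387; MC(q_m) = 27 + 0.6·111.129 = 93.6774.
Competitive q* = 149.7826, so Δq = 38.6536; wedge = 129.2387 − 93.6774 = 35.5613.
Deadweight loss = ½ × 38.6536 × 35.5613 = 687.29.

687.29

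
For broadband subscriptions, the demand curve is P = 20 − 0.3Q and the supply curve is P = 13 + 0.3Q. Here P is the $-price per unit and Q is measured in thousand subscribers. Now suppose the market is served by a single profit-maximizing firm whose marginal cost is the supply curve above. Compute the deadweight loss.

$4.54 thousand

Competitive equilibrium: 20 − 0.3Q = 13 + 0.3Q → Q* = 11.6667, P* = 16.5.
Marginal revenue: MR = 20 − 0.6Q. Set MR = MC: 20 − 0.6Q = 13 + 0.3Q → Q_m = 7.7778.
Price P_m = 20 − 0.3·7.7778 = 17.6667; MC(Q_m) = 13 + 0.3·7.7778 = 15.3333.
Competitive Q* = 11.6667, so ΔQ = 3.8889; wedge = 17.6667 − 15.3333 = 2.3334.
Deadweight loss = ½ × 3.8889 × 2.3334 = $4.54 thousand.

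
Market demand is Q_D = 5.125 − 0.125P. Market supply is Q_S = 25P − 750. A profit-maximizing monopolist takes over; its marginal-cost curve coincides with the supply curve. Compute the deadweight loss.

1.87

In inverse form: demand P = 41 − 8Q, supply P = 30 + 0.04Q.
Competitive equilibrium: 41 − 8Q = 30 + 0.04Q → Q* = 1.3682, P* = 30.0547.
Marginal revenue: MR = 41 − 16Q. Set MR = MC: 41 − 16Q = 30 + 0.04Q → Q_m = 0.6858.
Price P_m = 41 − 8·0.6858 = 35.5136; MC(Q_m) = 30 + 0.04·0.6858 = 30.0274.
Competitive Q* = 1.3682, so ΔQ = 0.6824; wedge = 35.5136 − 30.0274 = 5.4862.
Welfare loss = ½ × 0.6824 × 5.4862 = 1.87.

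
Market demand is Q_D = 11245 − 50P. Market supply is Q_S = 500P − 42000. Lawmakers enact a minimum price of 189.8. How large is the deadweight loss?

237801

In inverse form: demand P = 224.9 − 0.02Q, supply P = 84 + 0.002Q.
Competitive equilibrium: 224.9 − 0.02Q = 84 + 0.002Q → Q* = 6404.5455, P* = 96.8091.
At the floor P = 189.8, quantity demanded = (224.9 − 189.8)/0.02 = 1755.
Sellers' marginal cost at Q' = 1755: 84 + 0.002·1755 = 87.51.
ΔQ = 6404.5455 − 1755 = 4649.5455; wedge = 189.8 − 87.51 = 102.29.
Deadweight loss = ½ × 4649.5455 × 102.29 = 237801.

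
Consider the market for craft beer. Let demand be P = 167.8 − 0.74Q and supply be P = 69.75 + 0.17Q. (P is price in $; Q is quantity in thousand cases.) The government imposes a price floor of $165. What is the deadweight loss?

Competitive equilibrium: 167.8 − 0.74Q = 69.75 + 0.17Q → Q* = 107.74725, P* = 88.06703.
At the floor P = 165, quantity demanded = (167.8 − 165)/0.74 = 3.78378.
Sellers' marginal cost at Q' = 3.78378: 69.75 + 0.17·3.78378 = 70.39324.
ΔQ = 107.74725 − 3.78378 = 103.96347; wedge = 165 − 70.39324 = 94.60676.
The triangle = ½ × 103.96347 × 94.60676 = $4917.82 thousand.

$4917.82 thousand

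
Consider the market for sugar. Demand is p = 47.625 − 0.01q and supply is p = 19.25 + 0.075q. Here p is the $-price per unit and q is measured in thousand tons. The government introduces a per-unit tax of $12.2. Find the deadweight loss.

$875.53 thousand

Competitive equilibrium: 47.625 − 0.01q = 19.25 + 0.075q → q* = 333.8235, p* = 44.2868.
With the tax, the buyer price exceeds the seller price by 12.2: (47.625 − 0.01q) − (19.25 + 0.075q) = 12.2 → q' = 190.2941.
Δq = 333.8235 − 190.2941 = 143.5294; the wedge equals the tax, 12.2.
DWL = ½ × 143.5294 × 12.2 = $875.53 thousand.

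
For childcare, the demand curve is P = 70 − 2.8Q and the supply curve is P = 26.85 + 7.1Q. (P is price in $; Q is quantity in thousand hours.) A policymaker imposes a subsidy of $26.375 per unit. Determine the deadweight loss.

Competitive equilibrium: 70 − 2.8Q = 26.85 + 7.1Q → Q* = 4.3586, P* = 57.796.
The subsidy lowers effective supply by 26.375: P = 0.475 + 7.1Q.
New quantity: 70 − 2.8Q = 0.475 + 7.1Q → Q' = 7.0227.
Overproduction ΔQ = 7.0227 − 4.3586 = 2.6641; wedge = subsidy = 26.375.
DWL = ½ × 2.6641 × 26.375 = $35.13 thousand.

$35.13 thousand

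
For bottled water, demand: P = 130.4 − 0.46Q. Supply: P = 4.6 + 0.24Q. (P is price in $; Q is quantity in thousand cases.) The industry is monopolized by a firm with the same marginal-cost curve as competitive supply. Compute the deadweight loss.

Competitive equilibrium: 130.4 − 0.46Q = 4.6 + 0.24Q → Q* = 179.71429, P* = 47.73143.
Marginal revenue: MR = 130.4 − 0.92Q. Set MR = MC: 130.4 − 0.92Q = 4.6 + 0.24Q → Q_m = 108.44828.
Price P_m = 130.4 − 0.46·108.44828 = 80.51379; MC(Q_m) = 4.6 + 0.24·108.44828 = 30.62759.
Competitive Q* = 179.71429, so ΔQ = 71.26601; wedge = 80.51379 − 30.62759 = 49.8862.
Deadweight loss = ½ × 71.26601 × 49.8862 = $1777.60 thousand.

$1777.60 thousand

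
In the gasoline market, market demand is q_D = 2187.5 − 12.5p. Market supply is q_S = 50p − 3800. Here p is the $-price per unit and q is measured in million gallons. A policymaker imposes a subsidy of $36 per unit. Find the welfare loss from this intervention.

In inverse form: demand p = 175 − 0.08q, supply p = 76 + 0.02q.
Competitive equilibrium: 175 − 0.08q = 76 + 0.02q → q* = 990, p* = 95.8.
The subsidy lowers effective supply by 36: p = 40 + 0.02q.
New quantity: 175 − 0.08q = 40 + 0.02q → q' = 1350.
Overproduction Δq = 1350 − 990 = 360; wedge = subsidy = 36.
DWL = ½ × 360 × 36 = $6480 million.

$6480 million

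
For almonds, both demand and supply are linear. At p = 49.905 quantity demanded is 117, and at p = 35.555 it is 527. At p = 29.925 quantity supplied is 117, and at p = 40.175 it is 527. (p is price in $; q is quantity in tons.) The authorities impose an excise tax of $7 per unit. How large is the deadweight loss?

Demand slope = (35.555 − 49.905)/(527 − 117) = −0.035, so p = 54 − 0.035q.
Supply slope = (40.175 − 29.925)/(527 − 117) = 0.025, so p = 27 + 0.025q.
Competitive equilibrium: 54 − 0.035q = 27 + 0.025q → q* = 450, p* = 38.25.
With the tax, the buyer price exceeds the seller price by 7: (54 − 0.035q) − (27 + 0.025q) = 7 → q' = 333.3333.
Δq = 450 − 333.3333 = 116.6667; the wedge equals the tax, 7.
The triangle = ½ × 116.6667 × 7 = $408.33.

$408.33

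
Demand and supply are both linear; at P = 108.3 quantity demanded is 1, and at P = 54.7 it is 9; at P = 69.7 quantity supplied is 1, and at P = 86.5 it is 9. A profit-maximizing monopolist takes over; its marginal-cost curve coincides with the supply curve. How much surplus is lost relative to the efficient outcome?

23.85

Demand slope = (54.7 − 108.3)/(9 − 1) = −6.7, so P = 115 − 6.7Q.
Supply slope = (86.5 − 69.7)/(9 − 1) = 2.1, so P = 67.6 + 2.1Q.
Competitive equilibrium: 115 − 6.7Q = 67.6 + 2.1Q → Q* = 5.3864, P* = 78.9114.
Marginal revenue: MR = 115 − 13.4Q. Set MR = MC: 115 − 13.4Q = 67.6 + 2.1Q → Q_m = 3.0581.
Price P_m = 115 − 6.7·3.0581 = 94.5107; MC(Q_m) = 67.6 + 2.1·3.0581 = 74.022.
Competitive Q* = 5.3864, so ΔQ = 2.3283; wedge = 94.5107 − 74.022 = 20.4887.
Welfare loss = ½ × 2.3283 × 20.4887 = 23.85.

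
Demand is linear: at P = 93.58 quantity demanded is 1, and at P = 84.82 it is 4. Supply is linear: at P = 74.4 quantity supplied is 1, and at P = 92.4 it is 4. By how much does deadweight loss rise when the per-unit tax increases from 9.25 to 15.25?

8.24

Demand slope = (84.82 − 93.58)/(4 − 1) = −2.92, so P = 96.5 − 2.92Q.
Supply slope = (92.4 − 74.4)/(4 − 1) = 6, so P = 68.4 + 6Q.
Competitive equilibrium: 96.5 − 2.92Q = 68.4 + 6Q → Q* = 3.1502, P* = 87.3013.
For a per-unit tax t: ΔQ = t/8.92, so DWL = ½·t·(t/8.92) = t²/17.84.
At t = 9.25: DWL = 4.796. At t = 15.25: DWL = 13.036.
Increase = 13.036 − 4.796 = 8.24.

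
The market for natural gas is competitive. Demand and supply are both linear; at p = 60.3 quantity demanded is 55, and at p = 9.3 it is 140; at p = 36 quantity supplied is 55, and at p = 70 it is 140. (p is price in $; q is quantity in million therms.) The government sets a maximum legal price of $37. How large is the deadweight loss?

$237.62 million

Demand slope = (9.3 − 60.3)/(140 − 55) = −0.6, so p = 93.3 − 0.6q.
Supply slope = (70 − 36)/(140 − 55) = 0.4, so p = 14 + 0.4q.
Competitive equilibrium: 93.3 − 0.6q = 14 + 0.4q → q* = 79.3, p* = 45.72.
At the ceiling p = 37, quantity supplied = (37 − 14)/0.4 = 57.5.
Willingness to pay at q' = 57.5: 93.3 − 0.6·57.5 = 58.8.
Δq = 79.3 − 57.5 = 21.8; wedge = 58.8 − 37 = 21.8.
Deadweight loss = ½ × 21.8 × 21.8 = $237.62 million.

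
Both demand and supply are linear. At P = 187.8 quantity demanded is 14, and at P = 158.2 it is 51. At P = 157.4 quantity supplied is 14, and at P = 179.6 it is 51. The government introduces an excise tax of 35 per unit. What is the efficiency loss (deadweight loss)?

437.50

Demand slope = (158.2 − 187.8)/(51 − 14) = −0.8, so P = 199 − 0.8Q.
Supply slope = (179.6 − 157.4)/(51 − 14) = 0.6, so P = 149 + 0.6Q.
Competitive equilibrium: 199 − 0.8Q = 149 + 0.6Q → Q* = 35.7143, P* = 170.4286.
With the tax, the buyer price exceeds the seller price by 35: (199 − 0.8Q) − (149 + 0.6Q) = 35 → Q' = 10.7143.
ΔQ = 35.7143 − 10.7143 = 25; the wedge equals the tax, 35.
Deadweight loss = ½ × 25 × 35 = 437.50.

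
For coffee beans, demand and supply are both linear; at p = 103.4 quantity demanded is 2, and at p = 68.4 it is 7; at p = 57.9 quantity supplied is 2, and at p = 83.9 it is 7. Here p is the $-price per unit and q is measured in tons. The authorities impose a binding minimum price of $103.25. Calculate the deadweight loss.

$83.87

Demand slope = (68.4 − 103.4)/(7 − 2) = −7, so p = 117.4 − 7q.
Supply slope = (83.9 − 57.9)/(7 − 2) = 5.2, so p = 47.5 + 5.2q.
Competitive equilibrium: 117.4 − 7q = 47.5 + 5.2q → q* = 5.7295, p* = 77.2934.
At the floor p = 103.25, quantity demanded = (117.4 − 103.25)/7 = 2.0214.
Sellers' marginal cost at q' = 2.0214: 47.5 + 5.2·2.0214 = 58.0113.
Δq = 5.7295 − 2.0214 = 3.7081; wedge = 103.25 − 58.0113 = 45.2387.
Deadweight loss = ½ × 3.7081 × 45.2387 = $83.87.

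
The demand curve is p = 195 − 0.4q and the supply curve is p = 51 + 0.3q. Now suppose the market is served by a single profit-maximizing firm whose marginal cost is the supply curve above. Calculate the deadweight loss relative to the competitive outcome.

1958.54

Competitive equilibrium: 195 − 0.4q = 51 + 0.3q → q* = 205.7143, p* = 112.7143.
Marginal revenue: MR = 195 − 0.8q. Set MR = MC: 195 − 0.8q = 51 + 0.3q → q_m = 130.9091.
Price p_m = 195 − 0.4·130.9091 = 142.6364; MC(q_m) = 51 + 0.3·130.9091 = 90.2727.
Competitive q* = 205.7143, so Δq = 74.8052; wedge = 142.6364 − 90.2727 = 52.3637.
The triangle = ½ × 74.8052 × 52.3637 = 1958.54.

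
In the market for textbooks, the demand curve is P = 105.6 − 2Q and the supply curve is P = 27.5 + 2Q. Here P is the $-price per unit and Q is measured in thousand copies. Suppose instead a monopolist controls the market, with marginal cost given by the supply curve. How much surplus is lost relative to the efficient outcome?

$84.72 thousand

Competitive equilibrium: 105.6 − 2Q = 27.5 + 2Q → Q* = 19.525, P* = 66.55.
Marginal revenue: MR = 105.6 − 4Q. Set MR = MC: 105.6 − 4Q = 27.5 + 2Q → Q_m = 13.0167.
Price P_m = 105.6 − 2·13.0167 = 79.5666; MC(Q_m) = 27.5 + 2·13.0167 = 53.5334.
Competitive Q* = 19.525, so ΔQ = 6.5083; wedge = 79.5666 − 53.5334 = 26.0332.
Deadweight loss = ½ × 6.5083 × 26.0332 = $84.72 thousand.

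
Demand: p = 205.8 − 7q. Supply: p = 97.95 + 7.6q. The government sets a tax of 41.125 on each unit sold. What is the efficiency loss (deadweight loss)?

Competitive equilibrium: 205.8 − 7q = 97.95 + 7.6q → q* = 7.387, p* = 154.0911.
With the tax, the buyer price exceeds the seller price by 41.125: (205.8 − 7q) − (97.95 + 7.6q) = 41.125 → q' = 4.5702.
Δq = 7.387 − 4.5702 = 2.8168; the wedge equals the tax, 41.125.
Deadweight loss = ½ × 2.8168 × 41.125 = 57.92.

57.92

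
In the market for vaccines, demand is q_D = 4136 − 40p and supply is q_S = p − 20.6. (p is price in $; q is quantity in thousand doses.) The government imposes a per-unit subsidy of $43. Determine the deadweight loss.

In inverse form: demand p = 103.4 − 0.025q, supply p = 20.6 + q.
Competitive equilibrium: 103.4 − 0.025q = 20.6 + q → q* = 80.7805, p* = 101.3805.
The subsidy lowers effective supply by 43: p = q − 22.4.
New quantity: 103.4 − 0.025q = q − 22.4 → q' = 122.7317.
Overproduction Δq = 122.7317 − 80.7805 = 41.9512; wedge = subsidy = 43.
Deadweight loss = ½ × 41.9512 × 43 = $901.95 thousand.

$901.95 thousand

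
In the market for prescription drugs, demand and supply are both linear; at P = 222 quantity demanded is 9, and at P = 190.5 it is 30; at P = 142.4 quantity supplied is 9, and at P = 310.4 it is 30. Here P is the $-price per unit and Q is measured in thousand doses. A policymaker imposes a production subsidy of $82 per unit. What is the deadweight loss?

$353.89 thousand

Demand slope = (190.5 − 222)/(30 − 9) = −1.5, so P = 235.5 − 1.5Q.
Supply slope = (310.4 − 142.4)/(30 − 9) = 8, so P = 70.4 + 8Q.
Competitive equilibrium: 235.5 − 1.5Q = 70.4 + 8Q → Q* = 17.37895, P* = 209.43158.
The subsidy lowers effective supply by 82: P = 8Q − 11.6.
New quantity: 235.5 − 1.5Q = 8Q − 11.6 → Q' = 26.01053.
Overproduction ΔQ = 26.01053 − 17.37895 = 8.63158; wedge = subsidy = 82.
Welfare loss = ½ × 8.63158 × 82 = $353.89 thousand.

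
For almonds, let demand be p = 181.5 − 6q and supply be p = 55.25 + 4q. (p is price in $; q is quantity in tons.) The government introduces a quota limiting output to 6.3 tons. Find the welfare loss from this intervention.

$200.03

Competitive equilibrium: 181.5 − 6q = 55.25 + 4q → q* = 12.625, p* = 105.75.
At q = 6.3: demand price = 181.5 − 6·6.3 = 143.7; supply price = 55.25 + 4·6.3 = 80.45.
Δq = 12.625 − 6.3 = 6.325; wedge = 143.7 − 80.45 = 63.25.
DWL = ½ × 6.325 × 63.25 = $200.03.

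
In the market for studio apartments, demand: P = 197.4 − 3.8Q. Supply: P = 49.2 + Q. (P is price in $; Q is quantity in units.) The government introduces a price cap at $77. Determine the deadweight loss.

Competitive equilibrium: 197.4 − 3.8Q = 49.2 + Q → Q* = 30.875, P* = 80.075.
At the ceiling P = 77, quantity supplied = (77 − 49.2)/1 = 27.8.
Willingness to pay at Q' = 27.8: 197.4 − 3.8·27.8 = 91.76.
ΔQ = 30.875 − 27.8 = 3.075; wedge = 91.76 − 77 = 14.76.
Welfare loss = ½ × 3.075 × 14.76 = $22.69.

$22.69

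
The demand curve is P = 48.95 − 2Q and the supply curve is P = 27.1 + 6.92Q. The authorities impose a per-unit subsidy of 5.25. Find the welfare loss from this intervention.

Competitive equilibrium: 48.95 − 2Q = 27.1 + 6.92Q → Q* = 2.4496, P* = 44.0509.
The subsidy lowers effective supply by 5.25: P = 21.85 + 6.92Q.
New quantity: 48.95 − 2Q = 21.85 + 6.92Q → Q' = 3.0381.
Overproduction ΔQ = 3.0381 − 2.4496 = 0.5885; wedge = subsidy = 5.25.
Deadweight loss = ½ × 0.5885 × 5.25 = 1.54.

1.54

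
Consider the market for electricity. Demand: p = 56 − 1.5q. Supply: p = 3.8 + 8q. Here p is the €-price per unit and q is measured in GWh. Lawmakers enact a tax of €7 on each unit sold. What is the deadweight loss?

€2.58

Competitive equilibrium: 56 − 1.5q = 3.8 + 8q → q* = 5.4947, p* = 47.7579.
With the tax, the buyer price exceeds the seller price by 7: (56 − 1.5q) − (3.8 + 8q) = 7 → q' = 4.7579.
Δq = 5.4947 − 4.7579 = 0.7368; the wedge equals the tax, 7.
Welfare loss = ½ × 0.7368 × 7 = €2.58.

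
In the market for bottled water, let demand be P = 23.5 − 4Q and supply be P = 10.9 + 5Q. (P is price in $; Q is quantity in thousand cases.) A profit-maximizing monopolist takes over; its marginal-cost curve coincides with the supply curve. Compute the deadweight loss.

$0.84 thousand

Competitive equilibrium: 23.5 − 4Q = 10.9 + 5Q → Q* = 1.4, P* = 17.9.
Marginal revenue: MR = 23.5 − 8Q. Set MR = MC: 23.5 − 8Q = 10.9 + 5Q → Q_m = 0.9692.
Price P_m = 23.5 − 4·0.9692 = 19.6232; MC(Q_m) = 10.9 + 5·0.9692 = 15.746.
Competitive Q* = 1.4, so ΔQ = 0.4308; wedge = 19.6232 − 15.746 = 3.8772.
Deadweight loss = ½ × 0.4308 × 3.8772 = $0.84 thousand.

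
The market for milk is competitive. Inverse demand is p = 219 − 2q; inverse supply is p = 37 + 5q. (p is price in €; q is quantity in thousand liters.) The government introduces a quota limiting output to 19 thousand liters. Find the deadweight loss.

Competitive equilibrium: 219 − 2q = 37 + 5q → q* = 26, p* = 167.
At q = 19: demand price = 219 − 2·19 = 181; supply price = 37 + 5·19 = 132.
Δq = 26 − 19 = 7; wedge = 181 − 132 = 49.
Welfare loss = ½ × 7 × 49 = €171.50 thousand.

€171.50 thousand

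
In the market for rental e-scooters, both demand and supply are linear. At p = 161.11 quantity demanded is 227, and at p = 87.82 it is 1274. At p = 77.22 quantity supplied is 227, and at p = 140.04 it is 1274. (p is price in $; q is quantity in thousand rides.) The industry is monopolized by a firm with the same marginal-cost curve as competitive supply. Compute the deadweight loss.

Demand slope = (87.82 − 161.11)/(1274 − 227) = −0.07, so p = 177 − 0.07q.
Supply slope = (140.04 − 77.22)/(1274 − 227) = 0.06, so p = 63.6 + 0.06q.
Competitive equilibrium: 177 − 0.07q = 63.6 + 0.06q → q* = 872.3077, p* = 115.9385.
Marginal revenue: MR = 177 − 0.14q. Set MR = MC: 177 − 0.14q = 63.6 + 0.06q → q_m = 567.
Price p_m = 177 − 0.07·567 = 137.31; MC(q_m) = 63.6 + 0.06·567 = 97.62.
Competitive q* = 872.3077, so Δq = 305.3077; wedge = 137.31 − 97.62 = 39.69.
DWL = ½ × 305.3077 × 39.69 = $6058.83 thousand.

$6058.83 thousand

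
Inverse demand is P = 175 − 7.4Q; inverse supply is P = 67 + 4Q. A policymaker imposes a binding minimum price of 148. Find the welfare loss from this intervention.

193.41

Competitive equilibrium: 175 − 7.4Q = 67 + 4Q → Q* = 9.4737, P* = 104.8947.
At the floor P = 148, quantity demanded = (175 − 148)/7.4 = 3.6486.
Sellers' marginal cost at Q' = 3.6486: 67 + 4·3.6486 = 81.5944.
ΔQ = 9.4737 − 3.6486 = 5.8251; wedge = 148 − 81.5944 = 66.4056.
Deadweight loss = ½ × 5.8251 × 66.4056 = 193.41.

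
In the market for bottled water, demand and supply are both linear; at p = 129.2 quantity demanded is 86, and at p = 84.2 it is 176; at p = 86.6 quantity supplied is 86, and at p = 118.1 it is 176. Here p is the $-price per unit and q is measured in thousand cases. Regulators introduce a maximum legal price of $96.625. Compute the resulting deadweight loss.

$196 thousand

Demand slope = (84.2 − 129.2)/(176 − 86) = −0.5, so p = 172.2 − 0.5q.
Supply slope = (118.1 − 86.6)/(176 − 86) = 0.35, so p = 56.5 + 0.35q.
Competitive equilibrium: 172.2 − 0.5q = 56.5 + 0.35q → q* = 136.1176, p* = 104.1412.
At the ceiling p = 96.625, quantity supplied = (96.625 − 56.5)/0.35 = 114.6429.
Willingness to pay at q' = 114.6429: 172.2 − 0.5·114.6429 = 114.8786.
Δq = 136.1176 − 114.6429 = 21.4747; wedge = 114.8786 − 96.625 = 18.2536.
Deadweight loss = ½ × 21.4747 × 18.2536 = $196 thousand.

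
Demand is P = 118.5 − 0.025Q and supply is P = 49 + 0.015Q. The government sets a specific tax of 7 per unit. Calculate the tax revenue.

10937.50

Competitive equilibrium: 118.5 − 0.025Q = 49 + 0.015Q → Q* = 1737.5, P* = 75.0625.
With the tax, the buyer price exceeds the seller price by 7: (118.5 − 0.025Q) − (49 + 0.015Q) = 7 → Q' = 1562.5.
Tax revenue = 7 × 1562.5 = 10937.50.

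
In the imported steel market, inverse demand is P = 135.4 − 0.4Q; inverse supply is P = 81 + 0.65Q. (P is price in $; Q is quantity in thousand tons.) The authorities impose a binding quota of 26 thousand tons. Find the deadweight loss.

$349.72 thousand

Competitive equilibrium: 135.4 − 0.4Q = 81 + 0.65Q → Q* = 51.8095, P* = 114.6762.
At Q = 26: demand price = 135.4 − 0.4·26 = 125; supply price = 81 + 0.65·26 = 97.9.
ΔQ = 51.8095 − 26 = 25.8095; wedge = 125 − 97.9 = 27.1.
DWL = ½ × 25.8095 × 27.1 = $349.72 thousand.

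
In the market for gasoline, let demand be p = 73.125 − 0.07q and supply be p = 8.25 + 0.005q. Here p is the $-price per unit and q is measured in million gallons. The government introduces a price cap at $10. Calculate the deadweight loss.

$9945.94 million

Competitive equilibrium: 73.125 − 0.07q = 8.25 + 0.005q → q* = 865, p* = 12.575.
At the ceiling p = 10, quantity supplied = (10 − 8.25)/0.005 = 350.
Willingness to pay at q' = 350: 73.125 − 0.07·350 = 48.625.
Δq = 865 − 350 = 515; wedge = 48.625 − 10 = 38.625.
Deadweight loss = ½ × 515 × 38.625 = $9945.94 million.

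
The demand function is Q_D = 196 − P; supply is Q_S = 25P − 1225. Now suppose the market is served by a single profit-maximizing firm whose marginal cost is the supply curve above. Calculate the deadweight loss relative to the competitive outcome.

In inverse form: demand P = 196 − Q, supply P = 49 + 0.04Q.
Competitive equilibrium: 196 − Q = 49 + 0.04Q → Q* = 141.3462, P* = 54.6538.
Marginal revenue: MR = 196 − 2Q. Set MR = MC: 196 − 2Q = 49 + 0.04Q → Q_m = 72.0588.
Price P_m = 196 − 1·72.0588 = 123.9412; MC(Q_m) = 49 + 0.04·72.0588 = 51.8824.
Competitive Q* = 141.3462, so ΔQ = 69.2874; wedge = 123.9412 − 51.8824 = 72.0588.
The triangle = ½ × 69.2874 × 72.0588 = 2496.38.

2496.38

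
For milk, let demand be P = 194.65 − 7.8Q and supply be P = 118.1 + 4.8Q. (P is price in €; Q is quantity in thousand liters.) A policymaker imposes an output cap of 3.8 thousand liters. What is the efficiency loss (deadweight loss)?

€32.62 thousand

Competitive equilibrium: 194.65 − 7.8Q = 118.1 + 4.8Q → Q* = 6.0754, P* = 147.2619.
At Q = 3.8: demand price = 194.65 − 7.8·3.8 = 165.01; supply price = 118.1 + 4.8·3.8 = 136.34.
ΔQ = 6.0754 − 3.8 = 2.2754; wedge = 165.01 − 136.34 = 28.67.
Welfare loss = ½ × 2.2754 × 28.67 = €32.62 thousand.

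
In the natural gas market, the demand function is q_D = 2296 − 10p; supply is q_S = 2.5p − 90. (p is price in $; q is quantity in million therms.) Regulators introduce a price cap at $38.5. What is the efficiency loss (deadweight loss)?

$36280.73 million

In inverse form: demand p = 229.6 − 0.1q, supply p = 36 + 0.4q.
Competitive equilibrium: 229.6 − 0.1q = 36 + 0.4q → q* = 387.2, p* = 190.88.
At the ceiling p = 38.5, quantity supplied = (38.5 − 36)/0.4 = 6.25.
Willingness to pay at q' = 6.25: 229.6 − 0.1·6.25 = 228.975.
Δq = 387.2 − 6.25 = 380.95; wedge = 228.975 − 38.5 = 190.475.
Welfare loss = ½ × 380.95 × 190.475 = $36280.73 million.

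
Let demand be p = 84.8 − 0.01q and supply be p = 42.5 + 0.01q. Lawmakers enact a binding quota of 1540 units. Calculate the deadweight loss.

Competitive equilibrium: 84.8 − 0.01q = 42.5 + 0.01q → q* = 2115, p* = 63.65.
At q = 1540: demand price = 84.8 − 0.01·1540 = 69.4; supply price = 42.5 + 0.01·1540 = 57.9.
Δq = 2115 − 1540 = 575; wedge = 69.4 − 57.9 = 11.5.
Welfare loss = ½ × 575 × 11.5 = 3306.25.

3306.25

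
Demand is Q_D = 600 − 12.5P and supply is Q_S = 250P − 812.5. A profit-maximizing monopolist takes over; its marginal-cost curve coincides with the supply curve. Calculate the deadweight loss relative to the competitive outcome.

In inverse form: demand P = 48 − 0.08Q, supply P = 3.25 + 0.004Q.
Competitive equilibrium: 48 − 0.08Q = 3.25 + 0.004Q → Q* = 532.7381, P* = 5.38095.
Marginal revenue: MR = 48 − 0.16Q. Set MR = MC: 48 − 0.16Q = 3.25 + 0.004Q → Q_m = 272.86585.
Price P_m = 48 − 0.08·272.86585 = 26.17073; MC(Q_m) = 3.25 + 0.004·272.86585 = 4.34146.
Competitive Q* = 532.7381, so ΔQ = 259.87225; wedge = 26.17073 − 4.34146 = 21.82927.
Welfare loss = ½ × 259.87225 × 21.82927 = 2836.41.

2836.41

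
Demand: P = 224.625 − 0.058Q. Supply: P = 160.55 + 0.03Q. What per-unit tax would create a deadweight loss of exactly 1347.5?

15.4

Competitive equilibrium: 224.625 − 0.058Q = 160.55 + 0.03Q → Q* = 728.125, P* = 182.3938.
A tax t gives ΔQ = t/0.088 and wedge t, so DWL = t²/0.176.
t²/0.176 = 1347.5 → t² = 237.16 → t = 15.4.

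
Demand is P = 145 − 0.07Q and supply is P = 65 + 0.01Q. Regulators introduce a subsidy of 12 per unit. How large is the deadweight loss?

Competitive equilibrium: 145 − 0.07Q = 65 + 0.01Q → Q* = 1000, P* = 75.
The subsidy lowers effective supply by 12: P = 53 + 0.01Q.
New quantity: 145 − 0.07Q = 53 + 0.01Q → Q' = 1150.
Overproduction ΔQ = 1150 − 1000 = 150; wedge = subsidy = 12.
DWL = ½ × 150 × 12 = 900.

900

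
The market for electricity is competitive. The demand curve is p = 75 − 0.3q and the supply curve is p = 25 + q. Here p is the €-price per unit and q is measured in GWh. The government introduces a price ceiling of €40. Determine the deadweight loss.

Competitive equilibrium: 75 − 0.3q = 25 + q → q* = 38.4615, p* = 63.4615.
At the ceiling p = 40, quantity supplied = (40 − 25)/1 = 15.
Willingness to pay at q' = 15: 75 − 0.3·15 = 70.5.
Δq = 38.4615 − 15 = 23.4615; wedge = 70.5 − 40 = 30.5.
Deadweight loss = ½ × 23.4615 × 30.5 = €357.79.

€357.79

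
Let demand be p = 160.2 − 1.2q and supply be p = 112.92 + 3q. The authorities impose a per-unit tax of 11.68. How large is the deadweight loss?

16.24

Competitive equilibrium: 160.2 − 1.2q = 112.92 + 3q → q* = 11.2571, p* = 146.6914.
With the tax, the buyer price exceeds the seller price by 11.68: (160.2 − 1.2q) − (112.92 + 3q) = 11.68 → q' = 8.4762.
Δq = 11.2571 − 8.4762 = 2.7809; the wedge equals the tax, 11.68.
Welfare loss = ½ × 2.7809 × 11.68 = 16.24.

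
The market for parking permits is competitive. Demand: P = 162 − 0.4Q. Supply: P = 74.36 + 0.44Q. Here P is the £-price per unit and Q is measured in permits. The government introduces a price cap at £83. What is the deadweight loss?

£3012.90

Competitive equilibrium: 162 − 0.4Q = 74.36 + 0.44Q → Q* = 104.3333, P* = 120.2667.
At the ceiling P = 83, quantity supplied = (83 − 74.36)/0.44 = 19.6364.
Willingness to pay at Q' = 19.6364: 162 − 0.4·19.6364 = 154.1454.
ΔQ = 104.3333 − 19.6364 = 84.6969; wedge = 154.1454 − 83 = 71.1454.
Welfare loss = ½ × 84.6969 × 71.1454 = £3012.90.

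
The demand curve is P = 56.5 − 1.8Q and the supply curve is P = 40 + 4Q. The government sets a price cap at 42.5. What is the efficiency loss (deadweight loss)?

14.29

Competitive equilibrium: 56.5 − 1.8Q = 40 + 4Q → Q* = 2.8448, P* = 51.3793.
At the ceiling P = 42.5, quantity supplied = (42.5 − 40)/4 = 0.625.
Willingness to pay at Q' = 0.625: 56.5 − 1.8·0.625 = 55.375.
ΔQ = 2.8448 − 0.625 = 2.2198; wedge = 55.375 − 42.5 = 12.875.
Welfare loss = ½ × 2.2198 × 12.875 = 14.29.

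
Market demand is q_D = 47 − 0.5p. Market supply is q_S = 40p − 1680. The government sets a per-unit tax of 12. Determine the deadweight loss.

35.56

In inverse form: demand p = 94 − 2q, supply p = 42 + 0.025q.
Competitive equilibrium: 94 − 2q = 42 + 0.025q → q* = 25.679, p* = 42.642.
With the tax, the buyer price exceeds the seller price by 12: (94 − 2q) − (42 + 0.025q) = 12 → q' = 19.7531.
Δq = 25.679 − 19.7531 = 5.9259; the wedge equals the tax, 12.
DWL = ½ × 5.9259 × 12 = 35.56.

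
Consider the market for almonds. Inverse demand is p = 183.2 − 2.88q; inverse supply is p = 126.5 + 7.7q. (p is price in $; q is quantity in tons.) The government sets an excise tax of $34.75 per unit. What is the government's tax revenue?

$72.09

Competitive equilibrium: 183.2 − 2.88q = 126.5 + 7.7q → q* = 5.35917, p* = 167.7656.
With the tax, the buyer price exceeds the seller price by 34.75: (183.2 − 2.88q) − (126.5 + 7.7q) = 34.75 → q' = 2.07467.
Tax revenue = 34.75 × 2.07467 = $72.09.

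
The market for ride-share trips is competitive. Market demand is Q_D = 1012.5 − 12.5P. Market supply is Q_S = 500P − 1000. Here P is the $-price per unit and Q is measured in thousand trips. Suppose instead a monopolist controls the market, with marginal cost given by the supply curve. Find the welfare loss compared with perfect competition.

$9280.26 thousand

In inverse form: demand P = 81 − 0.08Q, supply P = 2 + 0.002Q.
Competitive equilibrium: 81 − 0.08Q = 2 + 0.002Q → Q* = 963.41463, P* = 3.92683.
Marginal revenue: MR = 81 − 0.16Q. Set MR = MC: 81 − 0.16Q = 2 + 0.002Q → Q_m = 487.65432.
Price P_m = 81 − 0.08·487.65432 = 41.98765; MC(Q_m) = 2 + 0.002·487.65432 = 2.97531.
Competitive Q* = 963.41463, so ΔQ = 475.76031; wedge = 41.98765 − 2.97531 = 39.01234.
Welfare loss = ½ × 475.76031 × 39.01234 = $9280.26 thousand.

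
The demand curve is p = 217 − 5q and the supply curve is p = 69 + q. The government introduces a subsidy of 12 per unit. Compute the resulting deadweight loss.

12

Competitive equilibrium: 217 − 5q = 69 + q → q* = 24.6667, p* = 93.6667.
The subsidy lowers effective supply by 12: p = 57 + q.
New quantity: 217 − 5q = 57 + q → q' = 26.6667.
Overproduction Δq = 26.6667 − 24.6667 = 2; wedge = subsidy = 12.
The triangle = ½ × 2 × 12 = 12.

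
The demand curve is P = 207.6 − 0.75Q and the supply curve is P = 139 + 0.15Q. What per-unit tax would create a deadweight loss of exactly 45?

Competitive equilibrium: 207.6 − 0.75Q = 139 + 0.15Q → Q* = 76.2222, P* = 150.4333.
A tax t gives ΔQ = t/0.9 and wedge t, so DWL = t²/1.8.
t²/1.8 = 45 → t² = 81 → t = 9.

9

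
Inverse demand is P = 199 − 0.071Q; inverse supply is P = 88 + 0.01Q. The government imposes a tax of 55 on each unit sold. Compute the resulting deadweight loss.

18672.84

Competitive equilibrium: 199 − 0.071Q = 88 + 0.01Q → Q* = 1370.3704, P* = 101.7037.
With the tax, the buyer price exceeds the seller price by 55: (199 − 0.071Q) − (88 + 0.01Q) = 55 → Q' = 691.358.
ΔQ = 1370.3704 − 691.358 = 679.0124; the wedge equals the tax, 55.
DWL = ½ × 679.0124 × 55 = 18672.84.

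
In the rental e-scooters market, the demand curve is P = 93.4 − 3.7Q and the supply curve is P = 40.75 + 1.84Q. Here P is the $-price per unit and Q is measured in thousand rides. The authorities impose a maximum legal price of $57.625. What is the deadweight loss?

Competitive equilibrium: 93.4 − 3.7Q = 40.75 + 1.84Q → Q* = 9.5036, P* = 58.2366.
At the ceiling P = 57.625, quantity supplied = (57.625 − 40.75)/1.84 = 9.1712.
Willingness to pay at Q' = 9.1712: 93.4 − 3.7·9.1712 = 59.4666.
ΔQ = 9.5036 − 9.1712 = 0.3324; wedge = 59.4666 − 57.625 = 1.8416.
The triangle = ½ × 0.3324 × 1.8416 = $0.31 thousand.

$0.31 thousand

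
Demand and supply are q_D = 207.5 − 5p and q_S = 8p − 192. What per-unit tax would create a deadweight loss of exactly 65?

In inverse form: demand p = 41.5 − 0.2q, supply p = 24 + 0.125q.
Competitive equilibrium: 41.5 − 0.2q = 24 + 0.125q → q* = 53.8462, p* = 30.7308.
A tax t gives Δq = t/0.325 and wedge t, so DWL = t²/0.65.
t²/0.65 = 65 → t² = 42.25 → t = 6.5.

6.5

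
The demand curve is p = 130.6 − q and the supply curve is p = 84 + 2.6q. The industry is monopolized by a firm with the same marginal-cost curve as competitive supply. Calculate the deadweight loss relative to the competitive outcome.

14.25

Competitive equilibrium: 130.6 − q = 84 + 2.6q → q* = 12.9444, p* = 117.6556.
Marginal revenue: MR = 130.6 − 2q. Set MR = MC: 130.6 − 2q = 84 + 2.6q → q_m = 10.1304.
Price p_m = 130.6 − 1·10.1304 = 120.4696; MC(q_m) = 84 + 2.6·10.1304 = 110.339.
Competitive q* = 12.9444, so Δq = 2.814; wedge = 120.4696 − 110.339 = 10.1306.
Deadweight loss = ½ × 2.814 × 10.1306 = 14.25.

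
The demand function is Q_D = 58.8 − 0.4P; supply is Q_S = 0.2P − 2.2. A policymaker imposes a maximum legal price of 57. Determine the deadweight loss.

299.27

In inverse form: demand P = 147 − 2.5Q, supply P = 11 + 5Q.
Competitive equilibrium: 147 − 2.5Q = 11 + 5Q → Q* = 18.1333, P* = 101.6667.
At the ceiling P = 57, quantity supplied = (57 − 11)/5 = 9.2.
Willingness to pay at Q' = 9.2: 147 − 2.5·9.2 = 124.
ΔQ = 18.1333 − 9.2 = 8.9333; wedge = 124 − 57 = 67.
Welfare loss = ½ × 8.9333 × 67 = 299.27.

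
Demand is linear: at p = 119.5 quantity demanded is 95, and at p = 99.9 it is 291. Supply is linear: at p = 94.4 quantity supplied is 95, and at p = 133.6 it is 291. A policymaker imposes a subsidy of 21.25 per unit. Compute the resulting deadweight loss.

752.60

Demand slope = (99.9 − 119.5)/(291 − 95) = −0.1, so p = 129 − 0.1q.
Supply slope = (133.6 − 94.4)/(291 − 95) = 0.2, so p = 75.4 + 0.2q.
Competitive equilibrium: 129 − 0.1q = 75.4 + 0.2q → q* = 178.6667, p* = 111.1333.
The subsidy lowers effective supply by 21.25: p = 54.15 + 0.2q.
New quantity: 129 − 0.1q = 54.15 + 0.2q → q' = 249.5.
Overproduction Δq = 249.5 − 178.6667 = 70.8333; wedge = subsidy = 21.25.
Welfare loss = ½ × 70.8333 × 21.25 = 752.60.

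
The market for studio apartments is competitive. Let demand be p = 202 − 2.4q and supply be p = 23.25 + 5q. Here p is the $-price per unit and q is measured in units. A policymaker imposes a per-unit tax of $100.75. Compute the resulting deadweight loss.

$685.85

Competitive equilibrium: 202 − 2.4q = 23.25 + 5q → q* = 24.1554, p* = 144.027.
With the tax, the buyer price exceeds the seller price by 100.75: (202 − 2.4q) − (23.25 + 5q) = 100.75 → q' = 10.5405.
Δq = 24.1554 − 10.5405 = 13.6149; the wedge equals the tax, 100.75.
The triangle = ½ × 13.6149 × 100.75 = $685.85.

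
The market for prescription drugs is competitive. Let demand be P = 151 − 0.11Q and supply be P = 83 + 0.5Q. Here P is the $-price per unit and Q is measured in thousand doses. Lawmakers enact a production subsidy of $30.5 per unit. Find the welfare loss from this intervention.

Competitive equilibrium: 151 − 0.11Q = 83 + 0.5Q → Q* = 111.4754, P* = 138.7377.
The subsidy lowers effective supply by 30.5: P = 52.5 + 0.5Q.
New quantity: 151 − 0.11Q = 52.5 + 0.5Q → Q' = 161.4754.
Overproduction ΔQ = 161.4754 − 111.4754 = 50; wedge = subsidy = 30.5.
DWL = ½ × 50 × 30.5 = $762.50 thousand.

$762.50 thousand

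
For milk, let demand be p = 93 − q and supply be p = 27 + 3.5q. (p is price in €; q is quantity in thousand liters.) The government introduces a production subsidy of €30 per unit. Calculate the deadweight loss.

€100 thousand

Competitive equilibrium: 93 − q = 27 + 3.5q → q* = 14.6667, p* = 78.3333.
The subsidy lowers effective supply by 30: p = 3.5q − 3.
New quantity: 93 − q = 3.5q − 3 → q' = 21.3333.
Overproduction Δq = 21.3333 − 14.6667 = 6.6666; wedge = subsidy = 30.
The triangle = ½ × 6.6666 × 30 = €100 thousand.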